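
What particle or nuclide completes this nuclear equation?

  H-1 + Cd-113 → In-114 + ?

Conserve mass number: 1 + 113 = 114 + A, so A = 0.
Conserve atomic number: 1 + 48 = 49 + Z, so Z = 0.
A = 0 and Z = 0 is γ — a gamma ray.

gamma ray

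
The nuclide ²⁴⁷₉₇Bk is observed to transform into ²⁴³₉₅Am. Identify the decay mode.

alpha decay

ΔA = 243 − 247 = -4; ΔZ = 95 − 97 = -2.
A drops by 4 and Z drops by 2 — the signature of alpha emission.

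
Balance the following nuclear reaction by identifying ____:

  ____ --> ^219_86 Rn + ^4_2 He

Ra-223

Conserve mass number: A = 219 + 4, so A = 223.
Conserve atomic number: Z = 86 + 2, so Z = 88.
Z = 88 is radium, so the species is ^223_88 Ra.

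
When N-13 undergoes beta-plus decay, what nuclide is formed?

Beta-plus decay: mass number changes by +0, atomic number by -1.
A: 13 = 13; Z: 7 − 1 = 6.
Z = 6 is carbon, so the daughter is C-13.

C-13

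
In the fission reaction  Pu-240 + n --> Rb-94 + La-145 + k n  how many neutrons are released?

Conserve mass number: 241 = 94 + 145 + k, so k = 241 − 239 = 2.
Check atomic number: 94 = 37 + 57 + 0 = 94. ✓

2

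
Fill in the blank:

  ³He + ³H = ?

Li-6

Conserve mass number: 3 + 3 = A, so A = 6.
Conserve atomic number: 2 + 1 = Z, so Z = 3.
Z = 3 is lithium, so the species is ⁶Li.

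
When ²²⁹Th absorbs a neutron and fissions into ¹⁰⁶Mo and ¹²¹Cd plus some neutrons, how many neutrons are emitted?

Conserve mass number: 230 = 106 + 121 + k, so k = 230 − 227 = 3.
Check atomic number: 90 = 42 + 48 + 0 = 90. ✓

3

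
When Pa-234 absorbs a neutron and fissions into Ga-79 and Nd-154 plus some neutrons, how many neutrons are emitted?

Conserve mass number: 235 = 79 + 154 + k, so k = 235 − 233 = 2.
Check atomic number: 91 = 31 + 60 + 0 = 91. ✓

2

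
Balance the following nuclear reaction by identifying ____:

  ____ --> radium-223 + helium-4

Conserve mass number: A = 223 + 4, so A = 227.
Conserve atomic number: Z = 88 + 2, so Z = 90.
Z = 90 is thorium, so the species is thorium-227.

Th-227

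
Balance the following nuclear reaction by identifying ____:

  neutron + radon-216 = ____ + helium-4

Po-213

Conserve mass number: 1 + 216 = A + 4, so A = 213.
Conserve atomic number: 0 + 86 = Z + 2, so Z = 84.
Z = 84 is polonium, so the species is polonium-213.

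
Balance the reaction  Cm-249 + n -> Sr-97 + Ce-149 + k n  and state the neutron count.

Conserve mass number: 250 = 97 + 149 + k, so k = 250 − 246 = 4.
Check atomic number: 96 = 38 + 58 + 0 = 96. ✓

4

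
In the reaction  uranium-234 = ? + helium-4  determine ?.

Conserve mass number: 234 = A + 4, so A = 230.
Conserve atomic number: 92 = Z + 2, so Z = 90.
Z = 90 is thorium, so the species is thorium-230.

Th-230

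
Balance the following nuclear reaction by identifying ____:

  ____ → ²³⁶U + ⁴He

Conserve mass number: A = 236 + 4, so A = 240.
Conserve atomic number: Z = 92 + 2, so Z = 94.
Z = 94 is plutonium, so the species is ²⁴⁰Pu.

Pu-240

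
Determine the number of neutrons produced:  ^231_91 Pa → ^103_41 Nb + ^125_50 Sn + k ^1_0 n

3

Conserve mass number: 231 = 103 + 125 + k, so k = 231 − 228 = 3.
Check atomic number: 91 = 41 + 50 + 0 = 91. ✓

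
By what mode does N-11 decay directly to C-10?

proton emission

ΔA = 10 − 11 = -1; ΔZ = 6 − 7 = -1.
A drops by 1 and Z drops by 1 — a proton was emitted.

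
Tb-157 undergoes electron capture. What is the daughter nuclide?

Electron capture: mass number changes by +0, atomic number by -1.
A: 157 = 157; Z: 65 − 1 = 64.
Z = 64 is gadolinium, so the daughter is Gd-157.

Gd-157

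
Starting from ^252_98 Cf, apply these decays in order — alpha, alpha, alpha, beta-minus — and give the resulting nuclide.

Np-240

Start: (A, Z) = (252, 98).
After α: (248, 96).
After α: (244, 94).
After α: (240, 92).
After β⁻: (240, 93).
Z = 93 is neptunium.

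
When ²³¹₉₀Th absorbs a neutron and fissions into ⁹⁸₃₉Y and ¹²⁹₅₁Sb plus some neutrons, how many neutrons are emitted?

5

Conserve mass number: 232 = 98 + 129 + k, so k = 232 − 227 = 5.
Check atomic number: 90 = 39 + 51 + 0 = 90. ✓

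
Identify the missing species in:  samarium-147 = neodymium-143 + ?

alpha particle

Conserve mass number: 147 = 143 + A, so A = 4.
Conserve atomic number: 62 = 60 + Z, so Z = 2.
A = 4 and Z = 2 is helium-4 — an alpha particle.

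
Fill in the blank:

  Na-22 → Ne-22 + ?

Conserve mass number: 22 = 22 + A, so A = 0.
Conserve atomic number: 11 = 10 + Z, so Z = 1.
A = 0 and Z = 1 is e⁺ — a positron.

positron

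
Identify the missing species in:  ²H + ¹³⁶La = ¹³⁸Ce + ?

gamma ray

Conserve mass number: 2 + 136 = 138 + A, so A = 0.
Conserve atomic number: 1 + 57 = 58 + Z, so Z = 0.
A = 0 and Z = 0 is γ — a gamma ray.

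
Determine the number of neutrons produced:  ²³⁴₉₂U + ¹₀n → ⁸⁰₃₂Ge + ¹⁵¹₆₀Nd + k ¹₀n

4

Conserve mass number: 235 = 80 + 151 + k, so k = 235 − 231 = 4.
Check atomic number: 92 = 32 + 60 + 0 = 92. ✓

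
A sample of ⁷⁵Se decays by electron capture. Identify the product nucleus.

As-75

Electron capture: mass number changes by +0, atomic number by -1.
A: 75 = 75; Z: 34 − 1 = 33.
Z = 33 is arsenic, so the daughter is ⁷⁵As.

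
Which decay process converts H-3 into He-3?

ΔA = 3 − 3 = 0; ΔZ = 2 − 1 = +1.
A is unchanged and Z rises by 1 — a neutron has become a proton (β⁻ decay).

beta-minus decay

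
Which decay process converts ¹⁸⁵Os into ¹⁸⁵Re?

ΔA = 185 − 185 = 0; ΔZ = 75 − 76 = -1.
A is unchanged and Z drops by 1 — a proton has become a neutron (β⁺ emission or electron capture).

beta-plus decay or electron capture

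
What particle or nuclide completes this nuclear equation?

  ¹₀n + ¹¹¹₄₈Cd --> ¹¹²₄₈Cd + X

Conserve mass number: 1 + 111 = 112 + A, so A = 0.
Conserve atomic number: 0 + 48 = 48 + Z, so Z = 0.
A = 0 and Z = 0 is ⁰₀γ — a gamma ray.

gamma ray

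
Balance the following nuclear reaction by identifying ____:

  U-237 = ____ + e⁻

Conserve mass number: 237 = A + 0, so A = 237.
Conserve atomic number: 92 = Z − 1, so Z = 93.
Z = 93 is neptunium, so the species is Np-237.

Np-237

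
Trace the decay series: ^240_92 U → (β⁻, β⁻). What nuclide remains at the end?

Start: (A, Z) = (240, 92).
After β⁻: (240, 93).
After β⁻: (240, 94).
Z = 94 is plutonium.

Pu-240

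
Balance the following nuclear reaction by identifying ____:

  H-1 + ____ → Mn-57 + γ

Conserve mass number: 1 + A = 57 + 0, so A = 56.
Conserve atomic number: 1 + Z = 25 + 0, so Z = 24.
Z = 24 is chromium, so the species is Cr-56.

Cr-56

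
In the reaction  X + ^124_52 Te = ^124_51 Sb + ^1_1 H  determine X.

Conserve mass number: A + 124 = 124 + 1, so A = 1.
Conserve atomic number: Z + 52 = 51 + 1, so Z = 0.
A = 1 and Z = 0 is ^1_0 n — a neutron.

neutron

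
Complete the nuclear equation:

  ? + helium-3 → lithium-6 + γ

Conserve mass number: A + 3 = 6 + 0, so A = 3.
Conserve atomic number: Z + 2 = 3 + 0, so Z = 1.
A = 3 and Z = 1 is hydrogen-3 — a triton.

triton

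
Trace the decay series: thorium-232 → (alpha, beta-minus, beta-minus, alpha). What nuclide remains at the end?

Start: (A, Z) = (232, 90).
After α: (228, 88).
After β⁻: (228, 89).
After β⁻: (228, 90).
After α: (224, 88).
Z = 88 is radium.

Ra-224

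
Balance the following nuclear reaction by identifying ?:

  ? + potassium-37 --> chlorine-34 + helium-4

Conserve mass number: A + 37 = 34 + 4, so A = 1.
Conserve atomic number: Z + 19 = 17 + 2, so Z = 0.
A = 1 and Z = 0 is neutron — a neutron.

neutron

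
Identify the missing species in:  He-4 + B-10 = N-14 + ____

gamma ray

Conserve mass number: 4 + 10 = 14 + A, so A = 0.
Conserve atomic number: 2 + 5 = 7 + Z, so Z = 0.
A = 0 and Z = 0 is γ — a gamma ray.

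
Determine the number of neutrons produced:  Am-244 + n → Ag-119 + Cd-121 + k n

5

Conserve mass number: 245 = 119 + 121 + k, so k = 245 − 240 = 5.
Check atomic number: 95 = 47 + 48 + 0 = 95. ✓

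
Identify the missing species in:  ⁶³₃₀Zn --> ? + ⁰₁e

Conserve mass number: 63 = A + 0, so A = 63.
Conserve atomic number: 30 = Z + 1, so Z = 29.
Z = 29 is copper, so the species is ⁶³₂₉Cu.

Cu-63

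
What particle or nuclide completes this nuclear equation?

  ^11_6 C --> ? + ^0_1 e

Conserve mass number: 11 = A + 0, so A = 11.
Conserve atomic number: 6 = Z + 1, so Z = 5.
Z = 5 is boron, so the species is ^11_5 B.

B-11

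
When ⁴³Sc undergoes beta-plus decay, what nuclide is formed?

Beta-plus decay: mass number changes by +0, atomic number by -1.
A: 43 = 43; Z: 21 − 1 = 20.
Z = 20 is calcium, so the daughter is ⁴³Ca.

Ca-43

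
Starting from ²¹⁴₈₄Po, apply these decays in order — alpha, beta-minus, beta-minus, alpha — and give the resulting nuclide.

Pb-206

Start: (A, Z) = (214, 84).
After α: (210, 82).
After β⁻: (210, 83).
After β⁻: (210, 84).
After α: (206, 82).
Z = 82 is lead.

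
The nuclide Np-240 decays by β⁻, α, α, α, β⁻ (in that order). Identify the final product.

Start: (A, Z) = (240, 93).
After β⁻: (240, 94).
After α: (236, 92).
After α: (232, 90).
After α: (228, 88).
After β⁻: (228, 89).
Z = 89 is actinium.

Ac-228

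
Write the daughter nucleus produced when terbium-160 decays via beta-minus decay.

Beta-minus decay: mass number changes by +0, atomic number by +1.
A: 160 = 160; Z: 65 + 1 = 66.
Z = 66 is dysprosium, so the daughter is dysprosium-160.

Dy-160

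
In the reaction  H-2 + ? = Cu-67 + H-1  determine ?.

Cu-66

Conserve mass number: 2 + A = 67 + 1, so A = 66.
Conserve atomic number: 1 + Z = 29 + 1, so Z = 29.
Z = 29 is copper, so the species is Cu-66.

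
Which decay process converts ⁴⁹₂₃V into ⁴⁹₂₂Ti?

ΔA = 49 − 49 = 0; ΔZ = 22 − 23 = -1.
A is unchanged and Z drops by 1 — a proton has become a neutron (β⁺ emission or electron capture).

beta-plus decay or electron capture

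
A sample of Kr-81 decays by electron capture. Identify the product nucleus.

Electron capture: mass number changes by +0, atomic number by -1.
A: 81 = 81; Z: 36 − 1 = 35.
Z = 35 is bromine, so the daughter is Br-81.

Br-81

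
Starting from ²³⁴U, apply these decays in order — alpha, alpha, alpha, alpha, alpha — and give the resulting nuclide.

Start: (A, Z) = (234, 92).
After α: (230, 90).
After α: (226, 88).
After α: (222, 86).
After α: (218, 84).
After α: (214, 82).
Z = 82 is lead.

Pb-214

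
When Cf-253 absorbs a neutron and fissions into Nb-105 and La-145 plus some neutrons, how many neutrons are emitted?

Conserve mass number: 254 = 105 + 145 + k, so k = 254 − 250 = 4.
Check atomic number: 98 = 41 + 57 + 0 = 98. ✓

4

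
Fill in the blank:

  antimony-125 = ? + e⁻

Conserve mass number: 125 = A + 0, so A = 125.
Conserve atomic number: 51 = Z − 1, so Z = 52.
Z = 52 is tellurium, so the species is tellurium-125.

Te-125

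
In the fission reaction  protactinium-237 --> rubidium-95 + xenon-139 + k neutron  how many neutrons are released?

3

Conserve mass number: 237 = 95 + 139 + k, so k = 237 − 234 = 3.
Check atomic number: 91 = 37 + 54 + 0 = 91. ✓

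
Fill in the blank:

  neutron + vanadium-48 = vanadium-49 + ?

Conserve mass number: 1 + 48 = 49 + A, so A = 0.
Conserve atomic number: 0 + 23 = 23 + Z, so Z = 0.
A = 0 and Z = 0 is γ — a gamma ray.

gamma ray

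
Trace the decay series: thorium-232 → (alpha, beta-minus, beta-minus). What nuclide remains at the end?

Th-228

Start: (A, Z) = (232, 90).
After α: (228, 88).
After β⁻: (228, 89).
After β⁻: (228, 90).
Z = 90 is thorium.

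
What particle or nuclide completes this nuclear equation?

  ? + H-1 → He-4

triton

Conserve mass number: A + 1 = 4, so A = 3.
Conserve atomic number: Z + 1 = 2, so Z = 1.
A = 3 and Z = 1 is H-3 — a triton.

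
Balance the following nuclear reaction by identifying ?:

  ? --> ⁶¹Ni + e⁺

Cu-61

Conserve mass number: A = 61 + 0, so A = 61.
Conserve atomic number: Z = 28 + 1, so Z = 29.
Z = 29 is copper, so the species is ⁶¹Cu.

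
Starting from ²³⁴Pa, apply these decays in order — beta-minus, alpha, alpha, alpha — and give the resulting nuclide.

Start: (A, Z) = (234, 91).
After β⁻: (234, 92).
After α: (230, 90).
After α: (226, 88).
After α: (222, 86).
Z = 86 is radon.

Rn-222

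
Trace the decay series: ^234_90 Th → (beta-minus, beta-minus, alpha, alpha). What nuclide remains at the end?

Ra-226

Start: (A, Z) = (234, 90).
After β⁻: (234, 91).
After β⁻: (234, 92).
After α: (230, 90).
After α: (226, 88).
Z = 88 is radium.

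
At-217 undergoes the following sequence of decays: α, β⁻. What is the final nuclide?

Start: (A, Z) = (217, 85).
After α: (213, 83).
After β⁻: (213, 84).
Z = 84 is polonium.

Po-213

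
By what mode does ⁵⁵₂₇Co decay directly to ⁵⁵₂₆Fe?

ΔA = 55 − 55 = 0; ΔZ = 26 − 27 = -1.
A is unchanged and Z drops by 1 — a proton has become a neutron (β⁺ emission or electron capture).

beta-plus decay or electron capture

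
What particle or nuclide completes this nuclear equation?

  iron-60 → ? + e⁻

Co-60

Conserve mass number: 60 = A + 0, so A = 60.
Conserve atomic number: 26 = Z − 1, so Z = 27.
Z = 27 is cobalt, so the species is cobalt-60.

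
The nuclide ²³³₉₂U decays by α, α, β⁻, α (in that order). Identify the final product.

Fr-221

Start: (A, Z) = (233, 92).
After α: (229, 90).
After α: (225, 88).
After β⁻: (225, 89).
After α: (221, 87).
Z = 87 is francium.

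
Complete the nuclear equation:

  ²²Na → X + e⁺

Conserve mass number: 22 = A + 0, so A = 22.
Conserve atomic number: 11 = Z + 1, so Z = 10.
Z = 10 is neon, so the species is ²²Ne.

Ne-22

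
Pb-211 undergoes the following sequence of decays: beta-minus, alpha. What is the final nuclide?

Tl-207

Start: (A, Z) = (211, 82).
After β⁻: (211, 83).
After α: (207, 81).
Z = 81 is thallium.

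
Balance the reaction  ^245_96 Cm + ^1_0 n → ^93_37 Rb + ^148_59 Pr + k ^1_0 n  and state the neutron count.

5

Conserve mass number: 246 = 93 + 148 + k, so k = 246 − 241 = 5.
Check atomic number: 96 = 37 + 59 + 0 = 96. ✓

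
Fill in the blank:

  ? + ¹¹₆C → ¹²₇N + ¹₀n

Conserve mass number: A + 11 = 12 + 1, so A = 2.
Conserve atomic number: Z + 6 = 7 + 0, so Z = 1.
A = 2 and Z = 1 is ²₁H — a deuteron.

deuteron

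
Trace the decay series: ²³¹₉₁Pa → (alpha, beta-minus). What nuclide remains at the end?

Start: (A, Z) = (231, 91).
After α: (227, 89).
After β⁻: (227, 90).
Z = 90 is thorium.

Th-227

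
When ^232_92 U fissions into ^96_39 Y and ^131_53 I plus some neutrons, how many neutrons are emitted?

Conserve mass number: 232 = 96 + 131 + k, so k = 232 − 227 = 5.
Check atomic number: 92 = 39 + 53 + 0 = 92. ✓

5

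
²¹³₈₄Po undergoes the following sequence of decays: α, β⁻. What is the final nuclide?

Bi-209

Start: (A, Z) = (213, 84).
After α: (209, 82).
After β⁻: (209, 83).
Z = 83 is bismuth.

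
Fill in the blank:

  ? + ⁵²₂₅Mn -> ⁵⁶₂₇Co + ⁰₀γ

Conserve mass number: A + 52 = 56 + 0, so A = 4.
Conserve atomic number: Z + 25 = 27 + 0, so Z = 2.
A = 4 and Z = 2 is ⁴₂He — an alpha particle.

alpha particle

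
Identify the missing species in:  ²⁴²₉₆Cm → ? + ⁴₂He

Conserve mass number: 242 = A + 4, so A = 238.
Conserve atomic number: 96 = Z + 2, so Z = 94.
Z = 94 is plutonium, so the species is ²³⁸₉₄Pu.

Pu-238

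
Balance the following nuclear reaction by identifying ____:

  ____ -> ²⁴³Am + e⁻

Pu-243

Conserve mass number: A = 243 + 0, so A = 243.
Conserve atomic number: Z = 95 − 1, so Z = 94.
Z = 94 is plutonium, so the species is ²⁴³Pu.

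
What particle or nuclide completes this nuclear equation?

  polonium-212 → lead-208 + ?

Conserve mass number: 212 = 208 + A, so A = 4.
Conserve atomic number: 84 = 82 + Z, so Z = 2.
A = 4 and Z = 2 is helium-4 — an alpha particle.

alpha particle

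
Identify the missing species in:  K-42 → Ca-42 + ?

beta-minus particle

Conserve mass number: 42 = 42 + A, so A = 0.
Conserve atomic number: 19 = 20 + Z, so Z = -1.
A = 0 and Z = -1 is e⁻ — a beta-minus particle.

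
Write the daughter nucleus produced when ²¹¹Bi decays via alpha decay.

Tl-207

Alpha decay: mass number changes by -4, atomic number by -2.
A: 211 − 4 = 207; Z: 83 − 2 = 81.
Z = 81 is thallium, so the daughter is ²⁰⁷Tl.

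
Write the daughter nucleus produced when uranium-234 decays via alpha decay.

Th-230

Alpha decay: mass number changes by -4, atomic number by -2.
A: 234 − 4 = 230; Z: 92 − 2 = 90.
Z = 90 is thorium, so the daughter is thorium-230.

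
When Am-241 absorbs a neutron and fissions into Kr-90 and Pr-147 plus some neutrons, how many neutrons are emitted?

5

Conserve mass number: 242 = 90 + 147 + k, so k = 242 − 237 = 5.
Check atomic number: 95 = 36 + 59 + 0 = 95. ✓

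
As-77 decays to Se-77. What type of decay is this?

ΔA = 77 − 77 = 0; ΔZ = 34 − 33 = +1.
A is unchanged and Z rises by 1 — a neutron has become a proton (β⁻ decay).

beta-minus decay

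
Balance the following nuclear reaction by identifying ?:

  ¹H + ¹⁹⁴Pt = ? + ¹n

Au-194

Conserve mass number: 1 + 194 = A + 1, so A = 194.
Conserve atomic number: 1 + 78 = Z + 0, so Z = 79.
Z = 79 is gold, so the species is ¹⁹⁴Au.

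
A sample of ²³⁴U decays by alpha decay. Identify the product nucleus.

Th-230

Alpha decay: mass number changes by -4, atomic number by -2.
A: 234 − 4 = 230; Z: 92 − 2 = 90.
Z = 90 is thorium, so the daughter is ²³⁰Th.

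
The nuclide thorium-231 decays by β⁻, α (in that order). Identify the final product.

Start: (A, Z) = (231, 90).
After β⁻: (231, 91).
After α: (227, 89).
Z = 89 is actinium.

Ac-227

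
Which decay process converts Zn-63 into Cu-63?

ΔA = 63 − 63 = 0; ΔZ = 29 − 30 = -1.
A is unchanged and Z drops by 1 — a proton has become a neutron (β⁺ emission or electron capture).

beta-plus decay or electron capture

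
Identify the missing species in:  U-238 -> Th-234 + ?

Conserve mass number: 238 = 234 + A, so A = 4.
Conserve atomic number: 92 = 90 + Z, so Z = 2.
A = 4 and Z = 2 is He-4 — an alpha particle.

alpha particle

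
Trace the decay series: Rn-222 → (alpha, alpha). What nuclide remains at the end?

Pb-214

Start: (A, Z) = (222, 86).
After α: (218, 84).
After α: (214, 82).
Z = 82 is lead.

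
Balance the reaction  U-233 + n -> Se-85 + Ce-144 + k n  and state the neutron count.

Conserve mass number: 234 = 85 + 144 + k, so k = 234 − 229 = 5.
Check atomic number: 92 = 34 + 58 + 0 = 92. ✓

5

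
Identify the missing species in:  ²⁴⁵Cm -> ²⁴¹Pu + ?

alpha particle

Conserve mass number: 245 = 241 + A, so A = 4.
Conserve atomic number: 96 = 94 + Z, so Z = 2.
A = 4 and Z = 2 is ⁴He — an alpha particle.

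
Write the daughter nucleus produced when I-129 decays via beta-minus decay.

Xe-129

Beta-minus decay: mass number changes by +0, atomic number by +1.
A: 129 = 129; Z: 53 + 1 = 54.
Z = 54 is xenon, so the daughter is Xe-129.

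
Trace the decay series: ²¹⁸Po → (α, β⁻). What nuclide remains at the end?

Bi-214

Start: (A, Z) = (218, 84).
After α: (214, 82).
After β⁻: (214, 83).
Z = 83 is bismuth.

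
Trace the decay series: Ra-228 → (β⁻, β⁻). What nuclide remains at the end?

Start: (A, Z) = (228, 88).
After β⁻: (228, 89).
After β⁻: (228, 90).
Z = 90 is thorium.

Th-228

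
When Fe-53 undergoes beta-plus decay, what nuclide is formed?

Mn-53

Beta-plus decay: mass number changes by +0, atomic number by -1.
A: 53 = 53; Z: 26 − 1 = 25.
Z = 25 is manganese, so the daughter is Mn-53.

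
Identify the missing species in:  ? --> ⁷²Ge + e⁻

Ga-72

Conserve mass number: A = 72 + 0, so A = 72.
Conserve atomic number: Z = 32 − 1, so Z = 31.
Z = 31 is gallium, so the species is ⁷²Ga.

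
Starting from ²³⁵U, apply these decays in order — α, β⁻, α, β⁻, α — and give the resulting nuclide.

Ra-223

Start: (A, Z) = (235, 92).
After α: (231, 90).
After β⁻: (231, 91).
After α: (227, 89).
After β⁻: (227, 90).
After α: (223, 88).
Z = 88 is radium.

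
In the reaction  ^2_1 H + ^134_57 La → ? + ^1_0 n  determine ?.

Conserve mass number: 2 + 134 = A + 1, so A = 135.
Conserve atomic number: 1 + 57 = Z + 0, so Z = 58.
Z = 58 is cerium, so the species is ^135_58 Ce.

Ce-135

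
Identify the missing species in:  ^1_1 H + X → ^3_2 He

Conserve mass number: 1 + A = 3, so A = 2.
Conserve atomic number: 1 + Z = 2, so Z = 1.
A = 2 and Z = 1 is ^2_1 H — a deuteron.

deuteron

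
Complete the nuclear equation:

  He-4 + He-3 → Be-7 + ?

Conserve mass number: 4 + 3 = 7 + A, so A = 0.
Conserve atomic number: 2 + 2 = 4 + Z, so Z = 0.
A = 0 and Z = 0 is γ — a gamma ray.

gamma ray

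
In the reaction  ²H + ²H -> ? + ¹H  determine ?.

Conserve mass number: 2 + 2 = A + 1, so A = 3.
Conserve atomic number: 1 + 1 = Z + 1, so Z = 1.
A = 3 and Z = 1 is ³H — a triton.

H-3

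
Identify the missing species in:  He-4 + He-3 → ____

Be-7

Conserve mass number: 4 + 3 = A, so A = 7.
Conserve atomic number: 2 + 2 = Z, so Z = 4.
Z = 4 is beryllium, so the species is Be-7.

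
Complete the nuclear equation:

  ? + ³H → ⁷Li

alpha particle

Conserve mass number: A + 3 = 7, so A = 4.
Conserve atomic number: Z + 1 = 3, so Z = 2.
A = 4 and Z = 2 is ⁴He — an alpha particle.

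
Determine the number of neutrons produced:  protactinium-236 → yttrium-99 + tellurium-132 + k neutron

Conserve mass number: 236 = 99 + 132 + k, so k = 236 − 231 = 5.
Check atomic number: 91 = 39 + 52 + 0 = 91. ✓

5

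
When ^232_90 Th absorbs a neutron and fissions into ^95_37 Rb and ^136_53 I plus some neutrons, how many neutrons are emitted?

Conserve mass number: 233 = 95 + 136 + k, so k = 233 − 231 = 2.
Check atomic number: 90 = 37 + 53 + 0 = 90. ✓

2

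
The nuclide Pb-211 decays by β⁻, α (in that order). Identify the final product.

Tl-207

Start: (A, Z) = (211, 82).
After β⁻: (211, 83).
After α: (207, 81).
Z = 81 is thallium.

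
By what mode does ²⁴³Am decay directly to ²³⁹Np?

ΔA = 239 − 243 = -4; ΔZ = 93 − 95 = -2.
A drops by 4 and Z drops by 2 — the signature of alpha emission.

alpha decay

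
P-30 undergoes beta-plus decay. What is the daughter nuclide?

Si-30

Beta-plus decay: mass number changes by +0, atomic number by -1.
A: 30 = 30; Z: 15 − 1 = 14.
Z = 14 is silicon, so the daughter is Si-30.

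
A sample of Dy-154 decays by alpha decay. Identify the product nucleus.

Alpha decay: mass number changes by -4, atomic number by -2.
A: 154 − 4 = 150; Z: 66 − 2 = 64.
Z = 64 is gadolinium, so the daughter is Gd-150.

Gd-150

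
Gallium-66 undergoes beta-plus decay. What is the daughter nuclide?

Beta-plus decay: mass number changes by +0, atomic number by -1.
A: 66 = 66; Z: 31 − 1 = 30.
Z = 30 is zinc, so the daughter is zinc-66.

Zn-66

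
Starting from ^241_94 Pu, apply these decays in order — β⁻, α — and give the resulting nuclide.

Np-237

Start: (A, Z) = (241, 94).
After β⁻: (241, 95).
After α: (237, 93).
Z = 93 is neptunium.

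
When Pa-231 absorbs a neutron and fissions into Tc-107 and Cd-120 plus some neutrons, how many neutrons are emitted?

5

Conserve mass number: 232 = 107 + 120 + k, so k = 232 − 227 = 5.
Check atomic number: 91 = 43 + 48 + 0 = 91. ✓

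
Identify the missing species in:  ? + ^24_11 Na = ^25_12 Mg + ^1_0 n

deuteron

Conserve mass number: A + 24 = 25 + 1, so A = 2.
Conserve atomic number: Z + 11 = 12 + 0, so Z = 1.
A = 2 and Z = 1 is ^2_1 H — a deuteron.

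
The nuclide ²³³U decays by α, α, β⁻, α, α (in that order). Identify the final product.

Start: (A, Z) = (233, 92).
After α: (229, 90).
After α: (225, 88).
After β⁻: (225, 89).
After α: (221, 87).
After α: (217, 85).
Z = 85 is astatine.

At-217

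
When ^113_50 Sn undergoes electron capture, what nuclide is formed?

In-113

Electron capture: mass number changes by +0, atomic number by -1.
A: 113 = 113; Z: 50 − 1 = 49.
Z = 49 is indium, so the daughter is ^113_49 In.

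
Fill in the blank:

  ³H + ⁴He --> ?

Conserve mass number: 3 + 4 = A, so A = 7.
Conserve atomic number: 1 + 2 = Z, so Z = 3.
Z = 3 is lithium, so the species is ⁷Li.

Li-7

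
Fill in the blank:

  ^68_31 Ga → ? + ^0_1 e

Conserve mass number: 68 = A + 0, so A = 68.
Conserve atomic number: 31 = Z + 1, so Z = 30.
Z = 30 is zinc, so the species is ^68_30 Zn.

Zn-68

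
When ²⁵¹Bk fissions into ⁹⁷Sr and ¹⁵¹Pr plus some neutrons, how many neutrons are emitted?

Conserve mass number: 251 = 97 + 151 + k, so k = 251 − 248 = 3.
Check atomic number: 97 = 38 + 59 + 0 = 97. ✓

3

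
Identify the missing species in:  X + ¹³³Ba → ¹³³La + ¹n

proton

Conserve mass number: A + 133 = 133 + 1, so A = 1.
Conserve atomic number: Z + 56 = 57 + 0, so Z = 1.
A = 1 and Z = 1 is ¹H — a proton.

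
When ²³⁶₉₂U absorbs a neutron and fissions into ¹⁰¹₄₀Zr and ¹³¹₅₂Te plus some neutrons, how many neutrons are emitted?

Conserve mass number: 237 = 101 + 131 + k, so k = 237 − 232 = 5.
Check atomic number: 92 = 40 + 52 + 0 = 92. ✓

5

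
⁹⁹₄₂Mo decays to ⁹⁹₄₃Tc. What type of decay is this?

ΔA = 99 − 99 = 0; ΔZ = 43 − 42 = +1.
A is unchanged and Z rises by 1 — a neutron has become a proton (β⁻ decay).

beta-minus decay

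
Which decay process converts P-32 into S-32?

beta-minus decay

ΔA = 32 − 32 = 0; ΔZ = 16 − 15 = +1.
A is unchanged and Z rises by 1 — a neutron has become a proton (β⁻ decay).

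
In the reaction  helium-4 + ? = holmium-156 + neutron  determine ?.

Tb-153

Conserve mass number: 4 + A = 156 + 1, so A = 153.
Conserve atomic number: 2 + Z = 67 + 0, so Z = 65.
Z = 65 is terbium, so the species is terbium-153.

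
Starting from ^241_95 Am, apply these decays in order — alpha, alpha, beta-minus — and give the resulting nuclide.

U-233

Start: (A, Z) = (241, 95).
After α: (237, 93).
After α: (233, 91).
After β⁻: (233, 92).
Z = 92 is uranium.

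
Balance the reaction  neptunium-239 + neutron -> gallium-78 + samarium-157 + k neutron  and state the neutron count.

Conserve mass number: 240 = 78 + 157 + k, so k = 240 − 235 = 5.
Check atomic number: 93 = 31 + 62 + 0 = 93. ✓

5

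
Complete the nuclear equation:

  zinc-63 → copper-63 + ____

positron

Conserve mass number: 63 = 63 + A, so A = 0.
Conserve atomic number: 30 = 29 + Z, so Z = 1.
A = 0 and Z = 1 is e⁺ — a positron.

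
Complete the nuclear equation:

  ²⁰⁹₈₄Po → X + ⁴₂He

Conserve mass number: 209 = A + 4, so A = 205.
Conserve atomic number: 84 = Z + 2, so Z = 82.
Z = 82 is lead, so the species is ²⁰⁵₈₂Pb.

Pb-205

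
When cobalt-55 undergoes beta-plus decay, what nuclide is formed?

Fe-55

Beta-plus decay: mass number changes by +0, atomic number by -1.
A: 55 = 55; Z: 27 − 1 = 26.
Z = 26 is iron, so the daughter is iron-55.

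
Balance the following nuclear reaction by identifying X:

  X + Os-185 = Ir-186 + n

deuteron

Conserve mass number: A + 185 = 186 + 1, so A = 2.
Conserve atomic number: Z + 76 = 77 + 0, so Z = 1.
A = 2 and Z = 1 is H-2 — a deuteron.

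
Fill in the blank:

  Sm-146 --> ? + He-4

Conserve mass number: 146 = A + 4, so A = 142.
Conserve atomic number: 62 = Z + 2, so Z = 60.
Z = 60 is neodymium, so the species is Nd-142.

Nd-142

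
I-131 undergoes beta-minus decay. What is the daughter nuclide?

Xe-131

Beta-minus decay: mass number changes by +0, atomic number by +1.
A: 131 = 131; Z: 53 + 1 = 54.
Z = 54 is xenon, so the daughter is Xe-131.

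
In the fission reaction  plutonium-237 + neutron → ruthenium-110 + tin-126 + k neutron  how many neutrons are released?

2

Conserve mass number: 238 = 110 + 126 + k, so k = 238 − 236 = 2.
Check atomic number: 94 = 44 + 50 + 0 = 94. ✓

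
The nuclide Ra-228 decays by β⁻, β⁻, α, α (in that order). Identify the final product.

Start: (A, Z) = (228, 88).
After β⁻: (228, 89).
After β⁻: (228, 90).
After α: (224, 88).
After α: (220, 86).
Z = 86 is radon.

Rn-220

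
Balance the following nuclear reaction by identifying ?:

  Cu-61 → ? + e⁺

Ni-61

Conserve mass number: 61 = A + 0, so A = 61.
Conserve atomic number: 29 = Z + 1, so Z = 28.
Z = 28 is nickel, so the species is Ni-61.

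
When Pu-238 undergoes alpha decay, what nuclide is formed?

U-234

Alpha decay: mass number changes by -4, atomic number by -2.
A: 238 − 4 = 234; Z: 94 − 2 = 92.
Z = 92 is uranium, so the daughter is U-234.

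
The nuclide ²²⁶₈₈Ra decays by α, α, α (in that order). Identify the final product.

Pb-214

Start: (A, Z) = (226, 88).
After α: (222, 86).
After α: (218, 84).
After α: (214, 82).
Z = 82 is lead.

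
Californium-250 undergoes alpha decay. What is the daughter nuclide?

Cm-246

Alpha decay: mass number changes by -4, atomic number by -2.
A: 250 − 4 = 246; Z: 98 − 2 = 96.
Z = 96 is curium, so the daughter is curium-246.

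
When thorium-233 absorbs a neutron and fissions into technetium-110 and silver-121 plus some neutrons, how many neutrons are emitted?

3

Conserve mass number: 234 = 110 + 121 + k, so k = 234 − 231 = 3.
Check atomic number: 90 = 43 + 47 + 0 = 90. ✓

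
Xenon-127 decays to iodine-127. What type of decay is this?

beta-plus decay or electron capture

ΔA = 127 − 127 = 0; ΔZ = 53 − 54 = -1.
A is unchanged and Z drops by 1 — a proton has become a neutron (β⁺ emission or electron capture).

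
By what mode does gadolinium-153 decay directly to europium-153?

ΔA = 153 − 153 = 0; ΔZ = 63 − 64 = -1.
A is unchanged and Z drops by 1 — a proton has become a neutron (β⁺ emission or electron capture).

beta-plus decay or electron capture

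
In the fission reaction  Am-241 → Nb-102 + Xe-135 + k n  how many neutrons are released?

4

Conserve mass number: 241 = 102 + 135 + k, so k = 241 − 237 = 4.
Check atomic number: 95 = 41 + 54 + 0 = 95. ✓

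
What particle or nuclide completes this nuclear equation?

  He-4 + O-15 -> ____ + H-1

Conserve mass number: 4 + 15 = A + 1, so A = 18.
Conserve atomic number: 2 + 8 = Z + 1, so Z = 9.
Z = 9 is fluorine, so the species is F-18.

F-18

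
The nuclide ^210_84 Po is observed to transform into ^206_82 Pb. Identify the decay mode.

ΔA = 206 − 210 = -4; ΔZ = 82 − 84 = -2.
A drops by 4 and Z drops by 2 — the signature of alpha emission.

alpha decay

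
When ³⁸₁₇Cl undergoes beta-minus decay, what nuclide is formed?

Ar-38

Beta-minus decay: mass number changes by +0, atomic number by +1.
A: 38 = 38; Z: 17 + 1 = 18.
Z = 18 is argon, so the daughter is ³⁸₁₈Ar.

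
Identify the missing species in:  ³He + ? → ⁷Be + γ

alpha particle

Conserve mass number: 3 + A = 7 + 0, so A = 4.
Conserve atomic number: 2 + Z = 4 + 0, so Z = 2.
A = 4 and Z = 2 is ⁴He — an alpha particle.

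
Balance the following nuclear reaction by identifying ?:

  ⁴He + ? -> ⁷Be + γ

Conserve mass number: 4 + A = 7 + 0, so A = 3.
Conserve atomic number: 2 + Z = 4 + 0, so Z = 2.
Z = 2 is helium, so the species is ³He.

He-3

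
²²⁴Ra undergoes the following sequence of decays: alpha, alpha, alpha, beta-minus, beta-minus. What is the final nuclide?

Po-212

Start: (A, Z) = (224, 88).
After α: (220, 86).
After α: (216, 84).
After α: (212, 82).
After β⁻: (212, 83).
After β⁻: (212, 84).
Z = 84 is polonium.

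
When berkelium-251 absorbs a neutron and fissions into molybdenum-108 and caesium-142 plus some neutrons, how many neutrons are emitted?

2

Conserve mass number: 252 = 108 + 142 + k, so k = 252 − 250 = 2.
Check atomic number: 97 = 42 + 55 + 0 = 97. ✓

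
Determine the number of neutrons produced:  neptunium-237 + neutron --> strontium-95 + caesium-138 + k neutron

Conserve mass number: 238 = 95 + 138 + k, so k = 238 − 233 = 5.
Check atomic number: 93 = 38 + 55 + 0 = 93. ✓

5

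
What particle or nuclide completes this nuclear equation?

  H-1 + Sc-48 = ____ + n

Conserve mass number: 1 + 48 = A + 1, so A = 48.
Conserve atomic number: 1 + 21 = Z + 0, so Z = 22.
Z = 22 is titanium, so the species is Ti-48.

Ti-48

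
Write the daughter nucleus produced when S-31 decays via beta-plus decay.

Beta-plus decay: mass number changes by +0, atomic number by -1.
A: 31 = 31; Z: 16 − 1 = 15.
Z = 15 is phosphorus, so the daughter is P-31.

P-31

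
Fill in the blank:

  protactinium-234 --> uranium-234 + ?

Conserve mass number: 234 = 234 + A, so A = 0.
Conserve atomic number: 91 = 92 + Z, so Z = -1.
A = 0 and Z = -1 is e⁻ — a beta-minus particle.

beta-minus particle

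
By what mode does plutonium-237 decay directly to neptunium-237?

ΔA = 237 − 237 = 0; ΔZ = 93 − 94 = -1.
A is unchanged and Z drops by 1 — a proton has become a neutron (β⁺ emission or electron capture).

beta-plus decay or electron capture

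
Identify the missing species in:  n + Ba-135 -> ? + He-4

Xe-132

Conserve mass number: 1 + 135 = A + 4, so A = 132.
Conserve atomic number: 0 + 56 = Z + 2, so Z = 54.
Z = 54 is xenon, so the species is Xe-132.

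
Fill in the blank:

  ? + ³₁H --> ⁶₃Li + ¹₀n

alpha particle

Conserve mass number: A + 3 = 6 + 1, so A = 4.
Conserve atomic number: Z + 1 = 3 + 0, so Z = 2.
A = 4 and Z = 2 is ⁴₂He — an alpha particle.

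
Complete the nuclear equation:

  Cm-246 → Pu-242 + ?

alpha particle

Conserve mass number: 246 = 242 + A, so A = 4.
Conserve atomic number: 96 = 94 + Z, so Z = 2.
A = 4 and Z = 2 is He-4 — an alpha particle.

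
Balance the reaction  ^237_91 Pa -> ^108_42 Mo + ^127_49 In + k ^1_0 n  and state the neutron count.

Conserve mass number: 237 = 108 + 127 + k, so k = 237 − 235 = 2.
Check atomic number: 91 = 42 + 49 + 0 = 91. ✓

2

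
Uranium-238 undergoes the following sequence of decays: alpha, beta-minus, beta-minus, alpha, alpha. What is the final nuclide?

Start: (A, Z) = (238, 92).
After α: (234, 90).
After β⁻: (234, 91).
After β⁻: (234, 92).
After α: (230, 90).
After α: (226, 88).
Z = 88 is radium.

Ra-226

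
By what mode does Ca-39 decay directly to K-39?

beta-plus decay or electron capture

ΔA = 39 − 39 = 0; ΔZ = 19 − 20 = -1.
A is unchanged and Z drops by 1 — a proton has become a neutron (β⁺ emission or electron capture).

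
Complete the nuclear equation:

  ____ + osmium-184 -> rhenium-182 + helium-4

deuteron

Conserve mass number: A + 184 = 182 + 4, so A = 2.
Conserve atomic number: Z + 76 = 75 + 2, so Z = 1.
A = 2 and Z = 1 is hydrogen-2 — a deuteron.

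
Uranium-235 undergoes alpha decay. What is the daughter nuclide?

Th-231

Alpha decay: mass number changes by -4, atomic number by -2.
A: 235 − 4 = 231; Z: 92 − 2 = 90.
Z = 90 is thorium, so the daughter is thorium-231.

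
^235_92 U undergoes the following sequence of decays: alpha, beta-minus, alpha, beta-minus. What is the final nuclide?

Th-227

Start: (A, Z) = (235, 92).
After α: (231, 90).
After β⁻: (231, 91).
After α: (227, 89).
After β⁻: (227, 90).
Z = 90 is thorium.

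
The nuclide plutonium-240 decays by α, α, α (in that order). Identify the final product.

Ra-228

Start: (A, Z) = (240, 94).
After α: (236, 92).
After α: (232, 90).
After α: (228, 88).
Z = 88 is radium.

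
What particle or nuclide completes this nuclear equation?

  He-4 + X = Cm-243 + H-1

Conserve mass number: 4 + A = 243 + 1, so A = 240.
Conserve atomic number: 2 + Z = 96 + 1, so Z = 95.
Z = 95 is americium, so the species is Am-240.

Am-240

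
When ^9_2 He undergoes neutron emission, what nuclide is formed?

Neutron emission: mass number changes by -1, atomic number by +0.
A: 9 − 1 = 8; Z: 2 = 2.
Z = 2 is helium, so the daughter is ^8_2 He.

He-8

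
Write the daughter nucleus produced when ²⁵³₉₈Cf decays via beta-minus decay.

Beta-minus decay: mass number changes by +0, atomic number by +1.
A: 253 = 253; Z: 98 + 1 = 99.
Z = 99 is einsteinium, so the daughter is ²⁵³₉₉Es.

Es-253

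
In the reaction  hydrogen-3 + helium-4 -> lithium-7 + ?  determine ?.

Conserve mass number: 3 + 4 = 7 + A, so A = 0.
Conserve atomic number: 1 + 2 = 3 + Z, so Z = 0.
A = 0 and Z = 0 is γ — a gamma ray.

gamma ray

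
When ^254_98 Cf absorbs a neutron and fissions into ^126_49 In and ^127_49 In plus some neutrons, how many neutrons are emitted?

2

Conserve mass number: 255 = 126 + 127 + k, so k = 255 − 253 = 2.
Check atomic number: 98 = 49 + 49 + 0 = 98. ✓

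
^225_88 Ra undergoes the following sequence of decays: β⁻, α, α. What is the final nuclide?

Start: (A, Z) = (225, 88).
After β⁻: (225, 89).
After α: (221, 87).
After α: (217, 85).
Z = 85 is astatine.

At-217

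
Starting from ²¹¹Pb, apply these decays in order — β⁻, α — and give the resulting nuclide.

Start: (A, Z) = (211, 82).
After β⁻: (211, 83).
After α: (207, 81).
Z = 81 is thallium.

Tl-207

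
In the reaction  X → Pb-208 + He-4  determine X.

Po-212

Conserve mass number: A = 208 + 4, so A = 212.
Conserve atomic number: Z = 82 + 2, so Z = 84.
Z = 84 is polonium, so the species is Po-212.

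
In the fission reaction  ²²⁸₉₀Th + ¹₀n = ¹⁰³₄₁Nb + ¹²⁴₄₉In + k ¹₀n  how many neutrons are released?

2

Conserve mass number: 229 = 103 + 124 + k, so k = 229 − 227 = 2.
Check atomic number: 90 = 41 + 49 + 0 = 90. ✓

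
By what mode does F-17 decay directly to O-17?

ΔA = 17 − 17 = 0; ΔZ = 8 − 9 = -1.
A is unchanged and Z drops by 1 — a proton has become a neutron (β⁺ emission or electron capture).

beta-plus decay or electron capture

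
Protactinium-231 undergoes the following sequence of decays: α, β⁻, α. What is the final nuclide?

Start: (A, Z) = (231, 91).
After α: (227, 89).
After β⁻: (227, 90).
After α: (223, 88).
Z = 88 is radium.

Ra-223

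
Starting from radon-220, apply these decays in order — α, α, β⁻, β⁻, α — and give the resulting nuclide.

Start: (A, Z) = (220, 86).
After α: (216, 84).
After α: (212, 82).
After β⁻: (212, 83).
After β⁻: (212, 84).
After α: (208, 82).
Z = 82 is lead.

Pb-208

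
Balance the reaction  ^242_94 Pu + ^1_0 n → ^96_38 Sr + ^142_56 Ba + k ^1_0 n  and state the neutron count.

Conserve mass number: 243 = 96 + 142 + k, so k = 243 − 238 = 5.
Check atomic number: 94 = 38 + 56 + 0 = 94. ✓

5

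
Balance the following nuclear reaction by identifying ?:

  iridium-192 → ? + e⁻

Conserve mass number: 192 = A + 0, so A = 192.
Conserve atomic number: 77 = Z − 1, so Z = 78.
Z = 78 is platinum, so the species is platinum-192.

Pt-192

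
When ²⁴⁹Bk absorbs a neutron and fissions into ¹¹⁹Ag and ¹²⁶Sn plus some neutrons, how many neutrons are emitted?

Conserve mass number: 250 = 119 + 126 + k, so k = 250 − 245 = 5.
Check atomic number: 97 = 47 + 50 + 0 = 97. ✓

5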